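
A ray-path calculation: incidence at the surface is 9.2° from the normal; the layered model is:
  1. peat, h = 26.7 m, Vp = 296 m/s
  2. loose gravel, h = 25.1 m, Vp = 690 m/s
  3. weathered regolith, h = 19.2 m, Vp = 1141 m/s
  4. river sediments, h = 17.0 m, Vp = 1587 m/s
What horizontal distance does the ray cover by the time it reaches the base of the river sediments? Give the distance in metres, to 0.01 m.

57.73 m

Ray parameter p = sin 9.2° / 296 m/s = 5.4014e-04 s/m.
Layer 1: θ = 9.20°; offset = 26.7·tan 9.20° = 4.3245 m.
Layer 2: sin θ = p·690 = 0.3727 → θ = 21.88°; offset = 25.1·tan 21.88° = 10.0810 m.
Layer 3: sin θ = p·1141 = 0.6163 → θ = 38.05°; offset = 19.2·tan 38.05° = 15.0257 m.
Layer 4: sin θ = p·1587 = 0.8572 → θ = 59.00°; offset = 17.0·tan 59.00° = 28.2969 m.
Σ offsets = 57.7281 m.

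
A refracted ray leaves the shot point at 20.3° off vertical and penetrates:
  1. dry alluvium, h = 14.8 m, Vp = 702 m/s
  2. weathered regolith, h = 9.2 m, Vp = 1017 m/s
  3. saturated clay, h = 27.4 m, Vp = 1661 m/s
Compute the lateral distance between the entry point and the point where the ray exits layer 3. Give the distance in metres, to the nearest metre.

50 m

Apply Snell's law at each interface; in layer i the horizontal offset is hᵢ·tan θᵢ.
Layer 1: θ = 20.30°; offset = 14.8·tan 20.30° = 5.475 m.
Layer 2: sin θ = 1017·sin 20.3°/702 = 0.5026, θ = 30.17°; offset = 9.2·tan 30.17° = 5.349 m.
Layer 3: sin θ = 1661·sin 20.3°/702 = 0.8209, θ = 55.17°; offset = 27.4·tan 55.17° = 39.384 m.
Σ offsets = 50.208 m.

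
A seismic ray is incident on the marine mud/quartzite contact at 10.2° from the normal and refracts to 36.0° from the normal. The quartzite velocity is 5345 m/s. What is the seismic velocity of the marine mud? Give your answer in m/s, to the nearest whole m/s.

sin 10.2° = 0.1771; sin 36.0° = 0.5878.
V₁ = V₂·(sin θ₁/sin θ₂) = 5345·(0.1771/0.5878) = 1610.31 m/s.

1610 m/s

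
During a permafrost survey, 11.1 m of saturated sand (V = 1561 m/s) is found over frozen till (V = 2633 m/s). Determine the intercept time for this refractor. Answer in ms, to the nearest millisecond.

θ_c = arcsin(V₁/V₂) = arcsin(1561/2633) = 36.36°; cos θ_c = 0.8053.
tᵢ = 2h·cos θ_c / V₁ = 2·11.1·0.8053 / 1561 = 0.01145 s.

11 ms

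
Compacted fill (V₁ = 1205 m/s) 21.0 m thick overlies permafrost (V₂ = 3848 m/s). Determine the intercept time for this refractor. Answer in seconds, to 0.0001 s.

0.0331 s

tᵢ = 2h·√(V₂²−V₁²)/(V₁V₂).
√(V₂²−V₁²) = √(3848²−1205²) = 3654.5 m/s.
tᵢ = 2·21.0·3654.5/(1205·3848) = 0.03310 s.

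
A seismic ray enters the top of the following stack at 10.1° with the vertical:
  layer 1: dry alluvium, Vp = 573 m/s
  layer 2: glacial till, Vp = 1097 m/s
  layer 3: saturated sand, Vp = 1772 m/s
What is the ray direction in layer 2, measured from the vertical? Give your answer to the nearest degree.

Ray parameter p = sin 10.1° / 573 = 3.0605e-04 s/m.
sin θ_2 = p·V_2 = 3.0605e-04 × 1097 = 0.3357.
θ_2 = arcsin 0.3357 = 19.62°.

20°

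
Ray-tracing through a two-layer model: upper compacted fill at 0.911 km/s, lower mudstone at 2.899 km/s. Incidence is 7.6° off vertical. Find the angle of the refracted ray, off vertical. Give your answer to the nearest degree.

25°

sin θ₁/V₁ = sin θ₂/V₂ ⇒ sin θ₂ = 2.899·sin 7.6°/0.911 = 2.899·0.1323/0.911 = 0.4209.
θ₂ = arcsin 0.4209 = 24.89° from the normal.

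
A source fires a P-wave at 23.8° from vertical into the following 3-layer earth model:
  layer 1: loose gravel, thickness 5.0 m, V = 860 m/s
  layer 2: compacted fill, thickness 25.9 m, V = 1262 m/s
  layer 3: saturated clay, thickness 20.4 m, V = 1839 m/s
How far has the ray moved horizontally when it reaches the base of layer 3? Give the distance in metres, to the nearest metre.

p = sin θ₁/V₁ = sin 23.8°/860 = 4.6924e-04 s/m is conserved through the stack.
Layer 1: θ = 23.80°; offset = 5.0·tan 23.80° = 2.205 m.
Layer 2: sin θ = p·1262 = 0.5922 → θ = 36.31°; offset = 25.9·tan 36.31° = 19.034 m.
Layer 3: sin θ = p·1839 = 0.8629 → θ = 59.65°; offset = 20.4·tan 59.65° = 34.837 m.
Total horizontal offset = 56.076 m.

56 m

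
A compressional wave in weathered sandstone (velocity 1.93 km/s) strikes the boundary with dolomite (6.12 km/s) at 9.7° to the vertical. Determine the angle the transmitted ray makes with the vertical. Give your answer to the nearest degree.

32°

Snell's law: sin θ₂ = (V₂/V₁)·sin θ₁ = (6.12/1.93)·sin 9.7° = 0.5343.
θ₂ = arcsin 0.5343 = 32.29° from the normal.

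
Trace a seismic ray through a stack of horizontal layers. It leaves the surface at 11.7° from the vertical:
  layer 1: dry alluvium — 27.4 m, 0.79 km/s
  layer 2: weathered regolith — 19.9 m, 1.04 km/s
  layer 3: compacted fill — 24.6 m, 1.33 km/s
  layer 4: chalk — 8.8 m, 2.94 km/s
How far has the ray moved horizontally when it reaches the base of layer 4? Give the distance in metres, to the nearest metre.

Apply Snell's law at each interface; in layer i the horizontal offset is hᵢ·tan θᵢ.
Layer 1: θ = 11.70°; offset = 27.4·tan 11.70° = 5.674 m.
Layer 2: sin θ = 1.04·sin 11.7°/0.79 = 0.2670, θ = 15.48°; offset = 19.9·tan 15.48° = 5.513 m.
Layer 3: sin θ = 1.33·sin 11.7°/0.79 = 0.3414, θ = 19.96°; offset = 24.6·tan 19.96° = 8.935 m.
Layer 4: sin θ = 2.94·sin 11.7°/0.79 = 0.7547, θ = 49.00°; offset = 8.8·tan 49.00° = 10.122 m.
Total horizontal offset = 30.244 m.

30 m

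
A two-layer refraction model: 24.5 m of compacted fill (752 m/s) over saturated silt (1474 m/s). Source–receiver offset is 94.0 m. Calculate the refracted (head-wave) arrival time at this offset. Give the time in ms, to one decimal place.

θ_c = arcsin(V₁/V₂) = arcsin(752/1474) = 30.68°, cos θ_c = 0.8601.
Intercept time tᵢ = 2h cos θ_c / V₁ = 2·24.5·0.8601/752 = 0.05604 s.
t = x/V₂ + tᵢ = 94.0/1474 + 0.05604 = 0.11981 s.

119.8 ms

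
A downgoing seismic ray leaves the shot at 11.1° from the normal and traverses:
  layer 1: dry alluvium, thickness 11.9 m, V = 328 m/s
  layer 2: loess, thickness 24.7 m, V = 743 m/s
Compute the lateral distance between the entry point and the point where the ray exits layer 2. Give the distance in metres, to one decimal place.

Apply Snell's law at each interface; in layer i the horizontal offset is hᵢ·tan θᵢ.
Layer 1: θ = 11.10°; offset = 11.9·tan 11.10° = 2.335 m.
Layer 2: sin θ = 743·sin 11.1°/328 = 0.4361, θ = 25.86°; offset = 24.7·tan 25.86° = 11.970 m.
Σ offsets = 14.305 m.

14.3 m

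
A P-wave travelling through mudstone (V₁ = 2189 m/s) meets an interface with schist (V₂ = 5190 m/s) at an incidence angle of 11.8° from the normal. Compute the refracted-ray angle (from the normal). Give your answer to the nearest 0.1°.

29.0°

sin θ₁/V₁ = sin θ₂/V₂ ⇒ sin θ₂ = 5190·sin 11.8°/2189 = 5190·0.2045/2189 = 0.4848.
θ₂ = sin⁻¹(0.4848) = 29.00° (from vertical).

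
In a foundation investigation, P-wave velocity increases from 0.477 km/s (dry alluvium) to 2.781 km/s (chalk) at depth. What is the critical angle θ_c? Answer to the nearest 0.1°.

Critical incidence: sin θ_c = V₁/V₂ = 0.477/2.781 = 0.1715.
θ_c = arcsin 0.1715 = 9.88°.

9.9°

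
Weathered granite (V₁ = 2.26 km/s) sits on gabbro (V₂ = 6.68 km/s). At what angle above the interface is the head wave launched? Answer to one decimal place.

Critical incidence: sin θ_c = V₁/V₂ = 2.26/6.68 = 0.3383.
θ_c = arcsin 0.3383 = 19.77°.
Measured from the interface: 90° − 19.77° = 70.23°.

70.2°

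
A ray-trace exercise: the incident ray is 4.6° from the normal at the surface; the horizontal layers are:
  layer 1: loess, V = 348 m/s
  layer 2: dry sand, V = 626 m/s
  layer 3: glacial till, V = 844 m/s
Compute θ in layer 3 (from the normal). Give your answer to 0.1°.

Ray parameter p = sin 4.6° / 348 = 2.3046e-04 s/m.
sin θ_3 = p·V_3 = 2.3046e-04 × 844 = 0.1945.
θ_3 = 11.22° from the vertical.

11.2°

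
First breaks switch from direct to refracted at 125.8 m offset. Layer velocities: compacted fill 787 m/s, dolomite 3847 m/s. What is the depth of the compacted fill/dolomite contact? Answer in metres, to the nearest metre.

x_cross = 2h·√((V₂+V₁)/(V₂−V₁)) → h = x_cross / (2·√((V₂+V₁)/(V₂−V₁))).
√((V₂+V₁)/(V₂−V₁)) = √((3847+787)/(3847−787)) = 1.2306.
h = 125.8 / (2·1.2306) = 51.11 m.

51 m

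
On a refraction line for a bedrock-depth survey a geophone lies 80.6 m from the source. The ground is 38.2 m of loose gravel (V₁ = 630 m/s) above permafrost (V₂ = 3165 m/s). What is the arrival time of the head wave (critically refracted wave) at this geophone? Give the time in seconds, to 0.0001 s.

t = x/V₂ + 2h·√(V₂²−V₁²)/(V₁V₂).
√(V₂²−V₁²) = √(3165²−630²) = 3101.7 m/s; delay term = 2·38.2·3101.7/(630·3165) = 0.11884 s.
t = 80.6/3165 + 0.11884 = 0.14431 s.

0.1443 s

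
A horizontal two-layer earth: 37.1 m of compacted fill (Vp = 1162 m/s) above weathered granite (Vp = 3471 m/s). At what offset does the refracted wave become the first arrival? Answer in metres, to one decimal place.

θ_c = arcsin(1162/3471) = 19.56°, so cos θ_c = 0.9423 and tᵢ = 2h cos θ_c/V₁ = 0.0602 s.
At crossover x/V₁ = x/V₂ + tᵢ ⇒ x = tᵢ/(1/V₁ − 1/V₂) = 0.06017/(8.6059e-04 − 2.8810e-04) = 105.10 m.

105.1 m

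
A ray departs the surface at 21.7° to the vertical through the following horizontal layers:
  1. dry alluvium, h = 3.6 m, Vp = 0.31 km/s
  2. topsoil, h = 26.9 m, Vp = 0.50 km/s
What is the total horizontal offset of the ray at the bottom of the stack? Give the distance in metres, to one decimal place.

21.4 m

Apply Snell's law at each interface; in layer i the horizontal offset is hᵢ·tan θᵢ.
Layer 1: θ = 21.70°; offset = 3.6·tan 21.70° = 1.433 m.
Layer 2: sin θ = 0.50·sin 21.7°/0.31 = 0.5964, θ = 36.61°; offset = 26.9·tan 36.61° = 19.985 m.
Σ offsets = 21.418 m.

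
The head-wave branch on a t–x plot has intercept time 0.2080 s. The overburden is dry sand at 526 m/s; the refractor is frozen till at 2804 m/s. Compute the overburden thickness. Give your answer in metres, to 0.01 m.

h = tᵢ·V₁·V₂ / (2·√(V₂²−V₁²)).
√(V₂²−V₁²) = √(2804² − 526²) = 2754.2 m/s.
h = 0.208 s × 526 × 2804 / (2 × 2754.2) = 55.69 m.

55.69 m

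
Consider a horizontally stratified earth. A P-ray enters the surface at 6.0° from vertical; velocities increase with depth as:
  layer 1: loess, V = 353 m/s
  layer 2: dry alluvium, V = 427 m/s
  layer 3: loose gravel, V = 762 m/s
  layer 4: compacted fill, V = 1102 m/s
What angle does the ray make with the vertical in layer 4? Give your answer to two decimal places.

19.05°

Snell's law across each interface conserves sin θ / V, so sin θ_4 = V_4·sin θ₁/V₁.
sin θ_4 = 1102 × sin 6.0° / 353 = 0.3263.
θ_4 = arcsin 0.3263 = 19.05°.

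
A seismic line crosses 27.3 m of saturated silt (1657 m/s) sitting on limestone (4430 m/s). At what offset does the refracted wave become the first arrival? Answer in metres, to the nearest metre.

81 m

x_cross = 2h·√((V₂+V₁)/(V₂−V₁)).
(V₂+V₁)/(V₂−V₁) = (4430+1657)/(4430−1657) = 2.1951; √ = 1.4816.
x_cross = 2·27.3·1.4816 = 80.89 m.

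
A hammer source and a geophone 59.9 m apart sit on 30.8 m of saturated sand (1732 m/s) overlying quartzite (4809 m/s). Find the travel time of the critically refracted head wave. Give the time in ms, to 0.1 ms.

t = x/V₂ + 2h·√(V₂²−V₁²)/(V₁V₂).
√(V₂²−V₁²) = √(4809²−1732²) = 4486.3 m/s; delay term = 2·30.8·4486.3/(1732·4809) = 0.03318 s.
t = 59.9/4809 + 0.03318 = 0.04563 s.

45.6 ms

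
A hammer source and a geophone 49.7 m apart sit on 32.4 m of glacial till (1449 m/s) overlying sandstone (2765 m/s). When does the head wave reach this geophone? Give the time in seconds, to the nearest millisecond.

0.056 s

θ_c = arcsin(V₁/V₂) = arcsin(1449/2765) = 31.60°, cos θ_c = 0.8517.
Intercept time tᵢ = 2h cos θ_c / V₁ = 2·32.4·0.8517/1449 = 0.03809 s.
t = x/V₂ + tᵢ = 49.7/2765 + 0.03809 = 0.05606 s.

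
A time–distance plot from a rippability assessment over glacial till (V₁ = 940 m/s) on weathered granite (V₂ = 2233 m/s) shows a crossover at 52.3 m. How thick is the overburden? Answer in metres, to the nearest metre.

17 m

h = (x_cross/2)·√((V₂−V₁)/(V₂+V₁)).
(V₂−V₁)/(V₂+V₁) = (2233−940)/(2233+940) = 0.4075; √ = 0.6384.
h = (52.3/2)·0.6384 = 16.69 m.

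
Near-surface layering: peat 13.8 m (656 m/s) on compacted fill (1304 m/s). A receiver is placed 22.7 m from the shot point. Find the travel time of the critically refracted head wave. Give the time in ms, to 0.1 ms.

53.8 ms

t = x/V₂ + 2h·√(V₂²−V₁²)/(V₁V₂).
√(V₂²−V₁²) = √(1304²−656²) = 1127.0 m/s; delay term = 2·13.8·1127.0/(656·1304) = 0.03636 s.
t = 22.7/1304 + 0.03636 = 0.05377 s.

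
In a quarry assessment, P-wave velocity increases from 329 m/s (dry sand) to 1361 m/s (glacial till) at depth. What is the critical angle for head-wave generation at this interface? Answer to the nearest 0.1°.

At critical incidence the refracted ray runs along the interface (θ₂ = 90°), so sin θ_c = V₁/V₂.
θ_c = arcsin(329/1361) = arcsin 0.2417 = 13.99°.

14.0°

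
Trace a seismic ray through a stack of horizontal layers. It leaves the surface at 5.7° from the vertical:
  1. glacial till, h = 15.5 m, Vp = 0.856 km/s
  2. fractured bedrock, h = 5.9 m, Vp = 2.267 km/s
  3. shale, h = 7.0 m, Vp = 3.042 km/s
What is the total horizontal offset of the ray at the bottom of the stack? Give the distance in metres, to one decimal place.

p = sin θ₁/V₁ = sin 5.7°/0.856 = 1.1603e-01 s/km is conserved through the stack.
Layer 1: θ = 5.70°; offset = 15.5·tan 5.70° = 1.547 m.
Layer 2: sin θ = p·2.267 = 0.2630 → θ = 15.25°; offset = 5.9·tan 15.25° = 1.609 m.
Layer 3: sin θ = p·3.042 = 0.3530 → θ = 20.67°; offset = 7.0·tan 20.67° = 2.641 m.
Σ offsets = 5.796 m.

5.8 m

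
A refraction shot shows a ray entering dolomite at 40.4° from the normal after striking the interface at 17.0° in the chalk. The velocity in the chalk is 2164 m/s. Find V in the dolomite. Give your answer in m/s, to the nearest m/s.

4797 m/s

sin 17.0° = 0.2924; sin 40.4° = 0.6481.
V₂ = V₁·(sin θ₂/sin θ₁) = 2164·(0.6481/0.2924) = 4797.08 m/s.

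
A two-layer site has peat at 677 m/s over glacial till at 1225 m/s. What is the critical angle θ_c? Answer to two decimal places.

33.55°

At critical incidence the refracted ray runs along the interface (θ₂ = 90°), so sin θ_c = V₁/V₂.
θ_c = arcsin(677/1225) = arcsin 0.5527 = 33.55°.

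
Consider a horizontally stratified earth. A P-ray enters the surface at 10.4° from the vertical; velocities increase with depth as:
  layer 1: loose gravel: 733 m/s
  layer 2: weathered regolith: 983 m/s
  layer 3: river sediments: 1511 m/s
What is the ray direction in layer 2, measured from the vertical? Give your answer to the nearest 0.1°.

14.0°

Ray parameter p = sin 10.4° / 733 = 2.4627e-04 s/m.
sin θ_2 = p·V_2 = 2.4627e-04 × 983 = 0.2421.
θ_2 = arcsin 0.2421 = 14.01°.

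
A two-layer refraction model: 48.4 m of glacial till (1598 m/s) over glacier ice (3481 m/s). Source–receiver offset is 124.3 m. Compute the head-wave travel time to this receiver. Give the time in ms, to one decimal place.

t = x/V₂ + 2h·√(V₂²−V₁²)/(V₁V₂).
√(V₂²−V₁²) = √(3481²−1598²) = 3092.5 m/s; delay term = 2·48.4·3092.5/(1598·3481) = 0.05382 s.
t = 124.3/3481 + 0.05382 = 0.08952 s.

89.5 ms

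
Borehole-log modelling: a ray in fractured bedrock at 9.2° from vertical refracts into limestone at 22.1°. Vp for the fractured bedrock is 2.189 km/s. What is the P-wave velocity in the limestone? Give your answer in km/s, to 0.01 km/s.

5.15 km/s

Snell's law: sin 9.2°/V₁ = sin 22.1°/V₂.
V₂ = V₁·sin 22.1°/sin 9.2° = 2.189 × 2.3531 = 5.15 km/s.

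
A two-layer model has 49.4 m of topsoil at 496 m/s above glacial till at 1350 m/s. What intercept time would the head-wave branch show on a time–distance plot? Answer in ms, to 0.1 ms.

tᵢ = 2h·√(V₂²−V₁²)/(V₁V₂).
√(V₂²−V₁²) = √(1350²−496²) = 1255.6 m/s.
tᵢ = 2·49.4·1255.6/(496·1350) = 0.18526 s.

185.3 ms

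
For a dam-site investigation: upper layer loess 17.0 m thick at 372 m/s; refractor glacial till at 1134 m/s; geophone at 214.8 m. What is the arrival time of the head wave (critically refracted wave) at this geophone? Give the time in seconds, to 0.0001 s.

θ_c = arcsin(V₁/V₂) = arcsin(372/1134) = 19.15°, cos θ_c = 0.9447.
Intercept time tᵢ = 2h cos θ_c / V₁ = 2·17.0·0.9447/372 = 0.08634 s.
t = x/V₂ + tᵢ = 214.8/1134 + 0.08634 = 0.27576 s.

0.2758 s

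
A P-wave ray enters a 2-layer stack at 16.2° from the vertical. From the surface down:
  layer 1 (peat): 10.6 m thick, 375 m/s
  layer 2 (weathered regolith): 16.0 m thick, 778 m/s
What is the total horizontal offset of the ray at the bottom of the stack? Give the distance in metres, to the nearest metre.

Apply Snell's law at each interface; in layer i the horizontal offset is hᵢ·tan θᵢ.
Layer 1: θ = 16.20°; offset = 10.6·tan 16.20° = 3.080 m.
Layer 2: sin θ = 778·sin 16.2°/375 = 0.5788, θ = 35.37°; offset = 16.0·tan 35.37° = 11.357 m.
Total horizontal offset = 14.436 m.

14 m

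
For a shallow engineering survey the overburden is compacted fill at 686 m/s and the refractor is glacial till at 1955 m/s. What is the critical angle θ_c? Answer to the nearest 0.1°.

At critical incidence the refracted ray runs along the interface (θ₂ = 90°), so sin θ_c = V₁/V₂.
θ_c = arcsin(686/1955) = arcsin 0.3509 = 20.54°.

20.5°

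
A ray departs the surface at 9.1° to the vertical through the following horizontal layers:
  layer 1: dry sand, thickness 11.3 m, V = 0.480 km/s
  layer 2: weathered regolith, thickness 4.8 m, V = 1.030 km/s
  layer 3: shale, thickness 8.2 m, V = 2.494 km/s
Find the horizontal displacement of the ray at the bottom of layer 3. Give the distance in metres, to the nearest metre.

Apply Snell's law at each interface; in layer i the horizontal offset is hᵢ·tan θᵢ.
Layer 1: θ = 9.10°; offset = 11.3·tan 9.10° = 1.810 m.
Layer 2: sin θ = 1.030·sin 9.1°/0.480 = 0.3394, θ = 19.84°; offset = 4.8·tan 19.84° = 1.732 m.
Layer 3: sin θ = 2.494·sin 9.1°/0.480 = 0.8218, θ = 55.26°; offset = 8.2·tan 55.26° = 11.825 m.
Summing the layer offsets gives 15.367 m.

15 m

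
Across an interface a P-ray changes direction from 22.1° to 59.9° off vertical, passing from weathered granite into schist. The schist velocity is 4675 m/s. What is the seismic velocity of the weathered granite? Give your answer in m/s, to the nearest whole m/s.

Snell's law: sin 22.1°/V₁ = sin 59.9°/V₂.
V₁ = V₂·sin 22.1°/sin 59.9° = 4675 × 0.4349 = 2032.99 m/s.

2033 m/s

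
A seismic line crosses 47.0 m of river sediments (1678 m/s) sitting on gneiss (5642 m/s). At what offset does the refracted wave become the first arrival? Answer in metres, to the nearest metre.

θ_c = arcsin(1678/5642) = 17.30°, so cos θ_c = 0.9547 and tᵢ = 2h cos θ_c/V₁ = 0.0535 s.
At crossover x/V₁ = x/V₂ + tᵢ ⇒ x = tᵢ/(1/V₁ − 1/V₂) = 0.05348/(5.9595e-04 − 1.7724e-04) = 127.74 m.

128 m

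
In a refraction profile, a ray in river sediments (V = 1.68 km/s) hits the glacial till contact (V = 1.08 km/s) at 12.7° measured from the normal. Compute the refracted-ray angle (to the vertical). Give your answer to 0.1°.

8.1°

Snell's law: sin θ₂ = (V₂/V₁)·sin θ₁ = (1.08/1.68)·sin 12.7° = 0.1413.
θ₂ = arcsin 0.1413 = 8.12° from the normal.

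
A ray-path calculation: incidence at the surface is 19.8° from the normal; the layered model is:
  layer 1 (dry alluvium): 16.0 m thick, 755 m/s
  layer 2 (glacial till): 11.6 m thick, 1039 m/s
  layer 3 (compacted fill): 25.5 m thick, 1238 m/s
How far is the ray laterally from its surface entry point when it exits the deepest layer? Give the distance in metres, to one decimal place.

28.9 m

Apply Snell's law at each interface; in layer i the horizontal offset is hᵢ·tan θᵢ.
Layer 1: θ = 19.80°; offset = 16.0·tan 19.80° = 5.760 m.
Layer 2: sin θ = 1039·sin 19.8°/755 = 0.4662, θ = 27.79°; offset = 11.6·tan 27.79° = 6.112 m.
Layer 3: sin θ = 1238·sin 19.8°/755 = 0.5554, θ = 33.74°; offset = 25.5·tan 33.74° = 17.033 m.
Summing the layer offsets gives 28.905 m.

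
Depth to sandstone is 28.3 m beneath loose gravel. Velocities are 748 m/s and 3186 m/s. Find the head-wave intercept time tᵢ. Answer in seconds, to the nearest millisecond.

0.074 s

θ_c = arcsin(V₁/V₂) = arcsin(748/3186) = 13.58°; cos θ_c = 0.9720.
tᵢ = 2h·cos θ_c / V₁ = 2·28.3·0.9720 / 748 = 0.07355 s.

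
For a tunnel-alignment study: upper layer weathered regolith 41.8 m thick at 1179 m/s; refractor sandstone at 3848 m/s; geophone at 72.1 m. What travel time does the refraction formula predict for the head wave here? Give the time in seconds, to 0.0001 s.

θ_c = arcsin(V₁/V₂) = arcsin(1179/3848) = 17.84°, cos θ_c = 0.9519.
Intercept time tᵢ = 2h cos θ_c / V₁ = 2·41.8·0.9519/1179 = 0.06750 s.
t = x/V₂ + tᵢ = 72.1/3848 + 0.06750 = 0.08623 s.

0.0862 s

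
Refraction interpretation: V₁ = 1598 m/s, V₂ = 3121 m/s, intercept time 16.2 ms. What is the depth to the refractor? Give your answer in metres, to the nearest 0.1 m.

15.1 m

θ_c = arcsin(1598/3121) = 30.80°; cos θ_c = 0.8590.
tᵢ = 2h cos θ_c/V₁ ⇒ h = tᵢ·V₁/(2 cos θ_c) = 0.0162·1598/(2·0.8590) = 15.07 m.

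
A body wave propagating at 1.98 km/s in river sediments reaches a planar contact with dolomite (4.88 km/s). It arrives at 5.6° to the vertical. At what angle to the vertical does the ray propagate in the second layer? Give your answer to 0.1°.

13.9°

Snell's law: sin θ₂ = (V₂/V₁)·sin θ₁ = (4.88/1.98)·sin 5.6° = 0.2405.
θ₂ = sin⁻¹(0.2405) = 13.92° (from vertical).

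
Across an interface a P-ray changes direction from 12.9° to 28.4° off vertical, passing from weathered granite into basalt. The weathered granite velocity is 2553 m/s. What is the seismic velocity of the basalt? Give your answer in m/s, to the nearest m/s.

sin 12.9° = 0.2233; sin 28.4° = 0.4756.
V₂ = V₁·(sin θ₂/sin θ₁) = 2553·(0.4756/0.2233) = 5439.05 m/s.

5439 m/s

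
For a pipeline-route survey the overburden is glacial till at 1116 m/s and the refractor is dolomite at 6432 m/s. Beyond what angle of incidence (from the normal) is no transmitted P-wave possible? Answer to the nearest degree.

10°

At critical incidence the refracted ray runs along the interface (θ₂ = 90°), so sin θ_c = V₁/V₂.
θ_c = arcsin(1116/6432) = arcsin 0.1735 = 9.99°.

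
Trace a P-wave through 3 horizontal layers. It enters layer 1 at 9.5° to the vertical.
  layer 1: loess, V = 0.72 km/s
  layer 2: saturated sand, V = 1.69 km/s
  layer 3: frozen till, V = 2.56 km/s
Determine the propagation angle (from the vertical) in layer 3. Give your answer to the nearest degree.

Snell's law across each interface conserves sin θ / V, so sin θ_3 = V_3·sin θ₁/V₁.
sin θ_3 = 2.56 × sin 9.5° / 0.72 = 0.5868.
θ_3 = 35.93° from the vertical.

36°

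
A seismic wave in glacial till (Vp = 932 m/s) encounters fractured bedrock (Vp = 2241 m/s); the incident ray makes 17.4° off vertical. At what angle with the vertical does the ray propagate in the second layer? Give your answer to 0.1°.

sin θ₁/V₁ = sin θ₂/V₂ ⇒ sin θ₂ = 2241·sin 17.4°/932 = 2241·0.2990/932 = 0.7190.
θ₂ = arcsin 0.7190 = 45.98° from the normal.

46.0°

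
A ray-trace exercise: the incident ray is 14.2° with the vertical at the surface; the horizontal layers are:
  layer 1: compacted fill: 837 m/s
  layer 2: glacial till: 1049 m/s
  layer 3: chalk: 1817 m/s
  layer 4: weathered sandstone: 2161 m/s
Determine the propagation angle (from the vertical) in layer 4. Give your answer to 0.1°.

Ray parameter p = sin 14.2° / 837 = 2.9308e-04 s/m.
sin θ_4 = p·V_4 = 2.9308e-04 × 2161 = 0.6333.
θ_4 = 39.30° from the vertical.

39.3°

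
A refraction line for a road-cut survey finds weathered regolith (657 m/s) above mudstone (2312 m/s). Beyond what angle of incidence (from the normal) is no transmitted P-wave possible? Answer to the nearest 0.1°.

Critical incidence: sin θ_c = V₁/V₂ = 657/2312 = 0.2842.
θ_c = arcsin 0.2842 = 16.51°.

16.5°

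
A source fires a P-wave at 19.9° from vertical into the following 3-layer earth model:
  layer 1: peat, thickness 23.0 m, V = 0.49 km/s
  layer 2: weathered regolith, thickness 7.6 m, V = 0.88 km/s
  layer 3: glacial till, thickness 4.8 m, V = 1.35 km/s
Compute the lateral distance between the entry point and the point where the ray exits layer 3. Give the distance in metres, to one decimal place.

27.2 m

Ray parameter p = sin 19.9° / 0.49 km/s = 6.9465e-01 s/km.
Layer 1: θ = 19.90°; offset = 23.0·tan 19.90° = 8.326 m.
Layer 2: sin θ = p·0.88 = 0.6113 → θ = 37.68°; offset = 7.6·tan 37.68° = 5.870 m.
Layer 3: sin θ = p·1.35 = 0.9378 → θ = 69.68°; offset = 4.8·tan 69.68° = 12.964 m.
Summing the layer offsets gives 27.160 m.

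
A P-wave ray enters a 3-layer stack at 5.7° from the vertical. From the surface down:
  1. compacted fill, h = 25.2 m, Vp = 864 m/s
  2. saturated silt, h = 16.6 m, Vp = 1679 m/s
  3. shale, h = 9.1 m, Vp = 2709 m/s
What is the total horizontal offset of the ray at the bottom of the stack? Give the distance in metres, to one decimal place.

Apply Snell's law at each interface; in layer i the horizontal offset is hᵢ·tan θᵢ.
Layer 1: θ = 5.70°; offset = 25.2·tan 5.70° = 2.515 m.
Layer 2: sin θ = 1679·sin 5.7°/864 = 0.1930, θ = 11.13°; offset = 16.6·tan 11.13° = 3.265 m.
Layer 3: sin θ = 2709·sin 5.7°/864 = 0.3114, θ = 18.14°; offset = 9.1·tan 18.14° = 2.982 m.
Σ offsets = 8.763 m.

8.8 m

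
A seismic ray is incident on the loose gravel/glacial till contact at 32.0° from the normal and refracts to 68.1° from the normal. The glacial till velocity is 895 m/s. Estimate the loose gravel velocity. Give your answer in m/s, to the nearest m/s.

511 m/s

Snell's law: sin 32.0°/V₁ = sin 68.1°/V₂.
V₁ = V₂·sin 32.0°/sin 68.1° = 895 × 0.5711 = 511.17 m/s.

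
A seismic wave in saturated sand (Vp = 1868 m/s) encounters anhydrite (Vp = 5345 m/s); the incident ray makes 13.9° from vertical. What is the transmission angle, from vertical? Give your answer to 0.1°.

43.4°

Snell's law: sin θ₂ = (V₂/V₁)·sin θ₁ = (5345/1868)·sin 13.9° = 0.6874.
θ₂ = arcsin 0.6874 = 43.42° from the normal.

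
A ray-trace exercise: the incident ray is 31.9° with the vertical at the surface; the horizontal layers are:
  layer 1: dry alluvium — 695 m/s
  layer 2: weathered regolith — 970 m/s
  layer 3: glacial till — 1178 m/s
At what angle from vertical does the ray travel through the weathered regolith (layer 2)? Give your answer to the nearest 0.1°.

47.5°

Ray parameter p = sin 31.9° / 695 = 7.6034e-04 s/m.
sin θ_2 = p·V_2 = 7.6034e-04 × 970 = 0.7375.
θ_2 = arcsin 0.7375 = 47.52°.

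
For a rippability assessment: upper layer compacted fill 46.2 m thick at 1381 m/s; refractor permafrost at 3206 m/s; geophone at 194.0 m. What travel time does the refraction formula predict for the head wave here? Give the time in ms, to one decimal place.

120.9 ms

θ_c = arcsin(V₁/V₂) = arcsin(1381/3206) = 25.52°, cos θ_c = 0.9025.
Intercept time tᵢ = 2h cos θ_c / V₁ = 2·46.2·0.9025/1381 = 0.06038 s.
t = x/V₂ + tᵢ = 194.0/3206 + 0.06038 = 0.12089 s.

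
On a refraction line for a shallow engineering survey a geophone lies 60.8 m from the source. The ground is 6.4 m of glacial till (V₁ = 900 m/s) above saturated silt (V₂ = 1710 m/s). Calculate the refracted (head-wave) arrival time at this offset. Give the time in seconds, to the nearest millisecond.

0.048 s

θ_c = arcsin(V₁/V₂) = arcsin(900/1710) = 31.76°, cos θ_c = 0.8503.
Intercept time tᵢ = 2h cos θ_c / V₁ = 2·6.4·0.8503/900 = 0.01209 s.
t = x/V₂ + tᵢ = 60.8/1710 + 0.01209 = 0.04765 s.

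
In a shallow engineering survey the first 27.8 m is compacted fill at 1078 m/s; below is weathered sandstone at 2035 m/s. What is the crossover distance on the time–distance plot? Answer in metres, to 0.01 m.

100.28 m

θ_c = arcsin(1078/2035) = 31.99°, so cos θ_c = 0.8482 and tᵢ = 2h cos θ_c/V₁ = 0.0437 s.
At crossover x/V₁ = x/V₂ + tᵢ ⇒ x = tᵢ/(1/V₁ − 1/V₂) = 0.04375/(9.2764e-04 − 4.9140e-04) = 100.28 m.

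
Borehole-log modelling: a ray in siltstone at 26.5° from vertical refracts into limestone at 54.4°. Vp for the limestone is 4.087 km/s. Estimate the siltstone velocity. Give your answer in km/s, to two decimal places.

Snell's law: sin 26.5°/V₁ = sin 54.4°/V₂.
V₁ = V₂·sin 26.5°/sin 54.4° = 4.087 × 0.5488 = 2.24 km/s.

2.24 km/s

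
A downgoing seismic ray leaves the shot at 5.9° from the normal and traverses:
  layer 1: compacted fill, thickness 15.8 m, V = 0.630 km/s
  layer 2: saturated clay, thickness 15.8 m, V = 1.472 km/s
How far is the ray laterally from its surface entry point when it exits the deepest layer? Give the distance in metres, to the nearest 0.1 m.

Apply Snell's law at each interface; in layer i the horizontal offset is hᵢ·tan θᵢ.
Layer 1: θ = 5.90°; offset = 15.8·tan 5.90° = 1.633 m.
Layer 2: sin θ = 1.472·sin 5.9°/0.630 = 0.2402, θ = 13.90°; offset = 15.8·tan 13.90° = 3.909 m.
Σ offsets = 5.542 m.

5.5 m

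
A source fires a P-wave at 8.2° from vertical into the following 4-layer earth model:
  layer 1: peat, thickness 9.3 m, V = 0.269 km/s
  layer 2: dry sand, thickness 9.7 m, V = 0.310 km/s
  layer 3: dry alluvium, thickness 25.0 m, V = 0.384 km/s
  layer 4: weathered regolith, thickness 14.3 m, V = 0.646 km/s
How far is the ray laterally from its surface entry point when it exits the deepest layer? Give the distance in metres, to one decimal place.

Ray parameter p = sin 8.2° / 0.269 km/s = 5.3022e-01 s/km.
Layer 1: θ = 8.20°; offset = 9.3·tan 8.20° = 1.340 m.
Layer 2: sin θ = p·0.310 = 0.1644 → θ = 9.46°; offset = 9.7·tan 9.46° = 1.616 m.
Layer 3: sin θ = p·0.384 = 0.2036 → θ = 11.75°; offset = 25.0·tan 11.75° = 5.199 m.
Layer 4: sin θ = p·0.646 = 0.3425 → θ = 20.03°; offset = 14.3·tan 20.03° = 5.213 m.
Σ offsets = 13.369 m.

13.4 m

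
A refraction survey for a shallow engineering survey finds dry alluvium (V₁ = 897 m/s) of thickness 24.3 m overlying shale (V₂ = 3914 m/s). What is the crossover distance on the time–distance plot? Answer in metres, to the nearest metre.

61 m

x_cross = 2h·√((V₂+V₁)/(V₂−V₁)).
(V₂+V₁)/(V₂−V₁) = (3914+897)/(3914−897) = 1.5946; √ = 1.2628.
x_cross = 2·24.3·1.2628 = 61.37 m.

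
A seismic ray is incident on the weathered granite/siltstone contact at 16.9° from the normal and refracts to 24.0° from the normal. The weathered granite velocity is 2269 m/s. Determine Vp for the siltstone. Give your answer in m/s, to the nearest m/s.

sin 16.9° = 0.2907; sin 24.0° = 0.4067.
V₂ = V₁·(sin θ₂/sin θ₁) = 2269·(0.4067/0.2907) = 3174.68 m/s.

3175 m/s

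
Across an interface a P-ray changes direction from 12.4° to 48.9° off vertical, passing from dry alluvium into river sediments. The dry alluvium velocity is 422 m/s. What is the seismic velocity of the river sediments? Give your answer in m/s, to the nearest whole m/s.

1481 m/s

sin 12.4° = 0.2147; sin 48.9° = 0.7536.
V₂ = V₁·(sin θ₂/sin θ₁) = 422·(0.7536/0.2147) = 1480.91 m/s.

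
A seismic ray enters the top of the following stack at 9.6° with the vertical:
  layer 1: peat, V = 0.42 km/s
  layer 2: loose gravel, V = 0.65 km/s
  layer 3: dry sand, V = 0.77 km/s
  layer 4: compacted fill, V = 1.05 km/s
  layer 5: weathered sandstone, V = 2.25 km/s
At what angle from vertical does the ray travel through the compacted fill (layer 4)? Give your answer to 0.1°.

24.6°

Ray parameter p = sin 9.6° / 0.42 = 3.9707e-01 s/km.
sin θ_4 = p·V_4 = 3.9707e-01 × 1.05 = 0.4169.
θ_4 = 24.64° from the vertical.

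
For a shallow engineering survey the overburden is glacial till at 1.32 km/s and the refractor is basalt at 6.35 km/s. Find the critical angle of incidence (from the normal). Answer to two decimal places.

At critical incidence the refracted ray runs along the interface (θ₂ = 90°), so sin θ_c = V₁/V₂.
θ_c = arcsin(1.32/6.35) = arcsin 0.2079 = 12.00°.

12.00°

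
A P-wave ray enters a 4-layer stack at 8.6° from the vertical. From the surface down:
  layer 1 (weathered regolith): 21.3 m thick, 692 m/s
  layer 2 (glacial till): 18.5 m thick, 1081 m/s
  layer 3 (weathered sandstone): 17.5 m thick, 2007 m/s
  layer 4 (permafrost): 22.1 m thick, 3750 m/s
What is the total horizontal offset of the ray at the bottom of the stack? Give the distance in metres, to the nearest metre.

47 m

Apply Snell's law at each interface; in layer i the horizontal offset is hᵢ·tan θᵢ.
Layer 1: θ = 8.60°; offset = 21.3·tan 8.60° = 3.221 m.
Layer 2: sin θ = 1081·sin 8.6°/692 = 0.2336, θ = 13.51°; offset = 18.5·tan 13.51° = 4.444 m.
Layer 3: sin θ = 2007·sin 8.6°/692 = 0.4337, θ = 25.70°; offset = 17.5·tan 25.70° = 8.423 m.
Layer 4: sin θ = 3750·sin 8.6°/692 = 0.8103, θ = 54.13°; offset = 22.1·tan 54.13° = 30.563 m.
Summing the layer offsets gives 46.652 m.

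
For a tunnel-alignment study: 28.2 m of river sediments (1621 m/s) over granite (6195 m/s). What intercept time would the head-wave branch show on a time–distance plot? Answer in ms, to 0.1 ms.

θ_c = arcsin(V₁/V₂) = arcsin(1621/6195) = 15.17°; cos θ_c = 0.9652.
tᵢ = 2h·cos θ_c / V₁ = 2·28.2·0.9652 / 1621 = 0.03358 s.

33.6 ms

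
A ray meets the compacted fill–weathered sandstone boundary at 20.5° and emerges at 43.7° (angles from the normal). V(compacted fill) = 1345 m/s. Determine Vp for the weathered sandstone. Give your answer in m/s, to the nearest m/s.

Snell's law: sin 20.5°/V₁ = sin 43.7°/V₂.
V₂ = V₁·sin 43.7°/sin 20.5° = 1345 × 1.9728 = 2653.39 m/s.

2653 m/s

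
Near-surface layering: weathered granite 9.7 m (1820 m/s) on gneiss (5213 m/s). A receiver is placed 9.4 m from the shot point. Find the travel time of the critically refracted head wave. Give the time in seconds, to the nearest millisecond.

0.012 s

θ_c = arcsin(V₁/V₂) = arcsin(1820/5213) = 20.43°, cos θ_c = 0.9371.
Intercept time tᵢ = 2h cos θ_c / V₁ = 2·9.7·0.9371/1820 = 0.00999 s.
t = x/V₂ + tᵢ = 9.4/5213 + 0.00999 = 0.01179 s.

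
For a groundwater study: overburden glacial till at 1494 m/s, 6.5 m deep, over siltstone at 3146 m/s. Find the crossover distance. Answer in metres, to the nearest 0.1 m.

21.8 m

x_cross = 2h·√((V₂+V₁)/(V₂−V₁)).
(V₂+V₁)/(V₂−V₁) = (3146+1494)/(3146−1494) = 2.8087; √ = 1.6759.
x_cross = 2·6.5·1.6759 = 21.79 m.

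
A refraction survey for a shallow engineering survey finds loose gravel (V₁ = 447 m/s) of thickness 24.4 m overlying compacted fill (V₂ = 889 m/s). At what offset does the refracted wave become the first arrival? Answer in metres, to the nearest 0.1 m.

x_cross = 2h·√((V₂+V₁)/(V₂−V₁)).
(V₂+V₁)/(V₂−V₁) = (889+447)/(889−447) = 3.0226; √ = 1.7386.
x_cross = 2·24.4·1.7386 = 84.84 m.

84.8 m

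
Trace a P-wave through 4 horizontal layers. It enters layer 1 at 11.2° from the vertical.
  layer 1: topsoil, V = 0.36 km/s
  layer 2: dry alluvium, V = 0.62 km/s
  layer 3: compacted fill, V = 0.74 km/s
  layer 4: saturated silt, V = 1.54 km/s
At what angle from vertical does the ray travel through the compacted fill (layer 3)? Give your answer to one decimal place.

23.5°

Snell's law across each interface conserves sin θ / V, so sin θ_3 = V_3·sin θ₁/V₁.
sin θ_3 = 0.74 × sin 11.2° / 0.36 = 0.3993.
θ_3 = arcsin 0.3993 = 23.53°.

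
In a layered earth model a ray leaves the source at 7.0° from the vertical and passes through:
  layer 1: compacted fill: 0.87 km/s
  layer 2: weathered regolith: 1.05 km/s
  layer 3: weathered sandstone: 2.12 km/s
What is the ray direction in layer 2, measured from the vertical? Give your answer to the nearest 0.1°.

Snell's law across each interface conserves sin θ / V, so sin θ_2 = V_2·sin θ₁/V₁.
sin θ_2 = 1.05 × sin 7.0° / 0.87 = 0.1471.
θ_2 = arcsin 0.1471 = 8.46°.

8.5°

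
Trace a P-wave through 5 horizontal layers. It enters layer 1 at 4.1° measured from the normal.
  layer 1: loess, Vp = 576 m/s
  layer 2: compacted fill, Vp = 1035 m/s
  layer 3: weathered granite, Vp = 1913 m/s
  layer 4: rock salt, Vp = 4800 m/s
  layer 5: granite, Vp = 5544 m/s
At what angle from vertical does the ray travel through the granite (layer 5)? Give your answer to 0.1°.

43.5°

Ray parameter p = sin 4.1° / 576 = 1.2413e-04 s/m.
sin θ_5 = p·V_5 = 1.2413e-04 × 5544 = 0.6882.
θ_5 = 43.48° from the vertical.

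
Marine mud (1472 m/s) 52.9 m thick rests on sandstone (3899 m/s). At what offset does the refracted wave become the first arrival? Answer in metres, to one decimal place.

157.4 m

x_cross = 2h·√((V₂+V₁)/(V₂−V₁)).
(V₂+V₁)/(V₂−V₁) = (3899+1472)/(3899−1472) = 2.2130; √ = 1.4876.
x_cross = 2·52.9·1.4876 = 157.39 m.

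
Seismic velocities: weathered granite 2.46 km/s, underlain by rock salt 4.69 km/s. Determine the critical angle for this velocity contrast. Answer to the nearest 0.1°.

31.6°

At critical incidence the refracted ray runs along the interface (θ₂ = 90°), so sin θ_c = V₁/V₂.
θ_c = arcsin(2.46/4.69) = arcsin 0.5245 = 31.64°.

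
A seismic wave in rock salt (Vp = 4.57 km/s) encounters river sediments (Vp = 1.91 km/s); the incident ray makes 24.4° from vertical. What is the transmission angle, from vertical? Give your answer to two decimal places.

9.94°

sin θ₁/V₁ = sin θ₂/V₂ ⇒ sin θ₂ = 1.91·sin 24.4°/4.57 = 1.91·0.4131/4.57 = 0.1727.
θ₂ = sin⁻¹(0.1727) = 9.94° (from vertical).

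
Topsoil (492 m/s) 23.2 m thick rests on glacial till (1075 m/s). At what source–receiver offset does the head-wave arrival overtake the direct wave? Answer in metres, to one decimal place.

x_cross = 2h·√((V₂+V₁)/(V₂−V₁)).
(V₂+V₁)/(V₂−V₁) = (1075+492)/(1075−492) = 2.6878; √ = 1.6395.
x_cross = 2·23.2·1.6395 = 76.07 m.

76.1 m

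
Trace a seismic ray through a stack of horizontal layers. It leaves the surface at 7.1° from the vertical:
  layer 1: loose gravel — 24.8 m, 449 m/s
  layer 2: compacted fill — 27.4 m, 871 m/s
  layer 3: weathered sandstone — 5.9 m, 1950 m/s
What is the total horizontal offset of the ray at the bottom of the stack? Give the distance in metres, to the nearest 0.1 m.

Apply Snell's law at each interface; in layer i the horizontal offset is hᵢ·tan θᵢ.
Layer 1: θ = 7.10°; offset = 24.8·tan 7.10° = 3.089 m.
Layer 2: sin θ = 871·sin 7.1°/449 = 0.2398, θ = 13.87°; offset = 27.4·tan 13.87° = 6.767 m.
Layer 3: sin θ = 1950·sin 7.1°/449 = 0.5368, θ = 32.47°; offset = 5.9·tan 32.47° = 3.754 m.
Σ offsets = 13.610 m.

13.6 m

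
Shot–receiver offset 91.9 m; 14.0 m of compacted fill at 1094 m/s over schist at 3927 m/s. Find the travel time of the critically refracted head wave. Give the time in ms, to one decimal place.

48.0 ms

θ_c = arcsin(V₁/V₂) = arcsin(1094/3927) = 16.18°, cos θ_c = 0.9604.
Intercept time tᵢ = 2h cos θ_c / V₁ = 2·14.0·0.9604/1094 = 0.02458 s.
t = x/V₂ + tᵢ = 91.9/3927 + 0.02458 = 0.04798 s.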